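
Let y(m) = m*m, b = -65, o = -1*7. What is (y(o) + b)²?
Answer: 256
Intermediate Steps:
o = -7
y(m) = m²
(y(o) + b)² = ((-7)² - 65)² = (49 - 65)² = (-16)² = 256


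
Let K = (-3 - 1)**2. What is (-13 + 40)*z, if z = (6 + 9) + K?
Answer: 837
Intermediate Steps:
K = 16 (K = (-4)**2 = 16)
z = 31 (z = (6 + 9) + 16 = 15 + 16 = 31)
(-13 + 40)*z = (-13 + 40)*31 = 27*31 = 837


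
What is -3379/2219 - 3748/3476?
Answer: -5015554/1928311 ≈ -2.6010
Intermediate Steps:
-3379/2219 - 3748/3476 = -3379*1/2219 - 3748*1/3476 = -3379/2219 - 937/869 = -5015554/1928311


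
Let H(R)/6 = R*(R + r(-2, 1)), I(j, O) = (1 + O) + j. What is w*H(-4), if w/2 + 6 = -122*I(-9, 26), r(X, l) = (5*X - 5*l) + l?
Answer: -1902528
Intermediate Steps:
I(j, O) = 1 + O + j
r(X, l) = -4*l + 5*X (r(X, l) = (-5*l + 5*X) + l = -4*l + 5*X)
w = -4404 (w = -12 + 2*(-122*(1 + 26 - 9)) = -12 + 2*(-122*18) = -12 + 2*(-2196) = -12 - 4392 = -4404)
H(R) = 6*R*(-14 + R) (H(R) = 6*(R*(R + (-4*1 + 5*(-2)))) = 6*(R*(R + (-4 - 10))) = 6*(R*(R - 14)) = 6*(R*(-14 + R)) = 6*R*(-14 + R))
w*H(-4) = -26424*(-4)*(-14 - 4) = -26424*(-4)*(-18) = -4404*432 = -1902528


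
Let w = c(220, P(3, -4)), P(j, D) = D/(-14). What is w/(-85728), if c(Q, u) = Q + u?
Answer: -257/100016 ≈ -0.0025696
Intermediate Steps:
P(j, D) = -D/14 (P(j, D) = D*(-1/14) = -D/14)
w = 1542/7 (w = 220 - 1/14*(-4) = 220 + 2/7 = 1542/7 ≈ 220.29)
w/(-85728) = (1542/7)/(-85728) = (1542/7)*(-1/85728) = -257/100016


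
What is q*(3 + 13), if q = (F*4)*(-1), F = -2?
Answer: 128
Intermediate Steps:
q = 8 (q = -2*4*(-1) = -8*(-1) = 8)
q*(3 + 13) = 8*(3 + 13) = 8*16 = 128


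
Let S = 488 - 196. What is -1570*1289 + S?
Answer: -2023438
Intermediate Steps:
S = 292
-1570*1289 + S = -1570*1289 + 292 = -2023730 + 292 = -2023438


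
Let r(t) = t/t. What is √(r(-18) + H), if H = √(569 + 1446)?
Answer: √(1 + √2015) ≈ 6.7741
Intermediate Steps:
r(t) = 1
H = √2015 ≈ 44.889
√(r(-18) + H) = √(1 + √2015)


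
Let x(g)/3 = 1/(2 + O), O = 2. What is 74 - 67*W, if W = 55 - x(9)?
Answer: -14243/4 ≈ -3560.8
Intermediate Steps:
x(g) = ¾ (x(g) = 3/(2 + 2) = 3/4 = 3*(¼) = ¾)
W = 217/4 (W = 55 - 1*¾ = 55 - ¾ = 217/4 ≈ 54.250)
74 - 67*W = 74 - 67*217/4 = 74 - 14539/4 = -14243/4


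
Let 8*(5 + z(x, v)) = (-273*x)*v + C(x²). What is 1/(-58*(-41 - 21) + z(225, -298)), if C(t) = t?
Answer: 8/18384003 ≈ 4.3516e-7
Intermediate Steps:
z(x, v) = -5 + x²/8 - 273*v*x/8 (z(x, v) = -5 + ((-273*x)*v + x²)/8 = -5 + (-273*v*x + x²)/8 = -5 + (x² - 273*v*x)/8 = -5 + (x²/8 - 273*v*x/8) = -5 + x²/8 - 273*v*x/8)
1/(-58*(-41 - 21) + z(225, -298)) = 1/(-58*(-41 - 21) + (-5 + (⅛)*225² - 273/8*(-298)*225)) = 1/(-58*(-62) + (-5 + (⅛)*50625 + 9152325/4)) = 1/(3596 + (-5 + 50625/8 + 9152325/4)) = 1/(3596 + 18355235/8) = 1/(18384003/8) = 8/18384003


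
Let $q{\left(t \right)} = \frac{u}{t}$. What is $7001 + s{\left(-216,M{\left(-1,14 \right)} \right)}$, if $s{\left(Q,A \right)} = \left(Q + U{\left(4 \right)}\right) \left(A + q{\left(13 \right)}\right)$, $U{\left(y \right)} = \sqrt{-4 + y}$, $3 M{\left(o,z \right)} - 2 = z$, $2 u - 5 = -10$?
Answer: $\frac{76577}{13} \approx 5890.5$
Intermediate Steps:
$u = - \frac{5}{2}$ ($u = \frac{5}{2} + \frac{1}{2} \left(-10\right) = \frac{5}{2} - 5 = - \frac{5}{2} \approx -2.5$)
$M{\left(o,z \right)} = \frac{2}{3} + \frac{z}{3}$
$q{\left(t \right)} = - \frac{5}{2 t}$
$s{\left(Q,A \right)} = Q \left(- \frac{5}{26} + A\right)$ ($s{\left(Q,A \right)} = \left(Q + \sqrt{-4 + 4}\right) \left(A - \frac{5}{2 \cdot 13}\right) = \left(Q + \sqrt{0}\right) \left(A - \frac{5}{26}\right) = \left(Q + 0\right) \left(A - \frac{5}{26}\right) = Q \left(- \frac{5}{26} + A\right)$)
$7001 + s{\left(-216,M{\left(-1,14 \right)} \right)} = 7001 + \frac{1}{26} \left(-216\right) \left(-5 + 26 \left(\frac{2}{3} + \frac{1}{3} \cdot 14\right)\right) = 7001 + \frac{1}{26} \left(-216\right) \left(-5 + 26 \left(\frac{2}{3} + \frac{14}{3}\right)\right) = 7001 + \frac{1}{26} \left(-216\right) \left(-5 + 26 \cdot \frac{16}{3}\right) = 7001 + \frac{1}{26} \left(-216\right) \left(-5 + \frac{416}{3}\right) = 7001 + \frac{1}{26} \left(-216\right) \frac{401}{3} = 7001 - \frac{14436}{13} = \frac{76577}{13}$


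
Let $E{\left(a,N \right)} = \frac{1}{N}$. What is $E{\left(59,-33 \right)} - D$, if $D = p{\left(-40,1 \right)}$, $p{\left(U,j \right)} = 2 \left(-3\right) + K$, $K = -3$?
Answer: $\frac{296}{33} \approx 8.9697$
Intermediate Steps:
$p{\left(U,j \right)} = -9$ ($p{\left(U,j \right)} = 2 \left(-3\right) - 3 = -6 - 3 = -9$)
$D = -9$
$E{\left(59,-33 \right)} - D = \frac{1}{-33} - -9 = - \frac{1}{33} + 9 = \frac{296}{33}$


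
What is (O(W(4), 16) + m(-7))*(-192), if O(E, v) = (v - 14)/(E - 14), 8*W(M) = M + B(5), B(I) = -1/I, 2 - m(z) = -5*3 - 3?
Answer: -2062080/541 ≈ -3811.6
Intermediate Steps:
m(z) = 20 (m(z) = 2 - (-5*3 - 3) = 2 - (-15 - 3) = 2 - 1*(-18) = 2 + 18 = 20)
W(M) = -1/40 + M/8 (W(M) = (M - 1/5)/8 = (M - 1*⅕)/8 = (M - ⅕)/8 = (-⅕ + M)/8 = -1/40 + M/8)
O(E, v) = (-14 + v)/(-14 + E)
(O(W(4), 16) + m(-7))*(-192) = ((-14 + 16)/(-14 + (-1/40 + (⅛)*4)) + 20)*(-192) = (2/(-14 + (-1/40 + ½)) + 20)*(-192) = (2/(-14 + 19/40) + 20)*(-192) = (2/(-541/40) + 20)*(-192) = (-40/541*2 + 20)*(-192) = (-80/541 + 20)*(-192) = (10740/541)*(-192) = -2062080/541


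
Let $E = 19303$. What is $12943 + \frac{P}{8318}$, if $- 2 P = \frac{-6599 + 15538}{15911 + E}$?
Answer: $\frac{7582269597133}{585820104} \approx 12943.0$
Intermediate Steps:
$P = - \frac{8939}{70428}$ ($P = - \frac{\left(-6599 + 15538\right) \frac{1}{15911 + 19303}}{2} = - \frac{8939 \cdot \frac{1}{35214}}{2} = \left(- \frac{1}{2}\right) \frac{8939}{35214} = - \frac{8939}{70428} \approx -0.12692$)
$12943 + \frac{P}{8318} = 12943 - \frac{8939}{70428 \cdot 8318} = 12943 - \frac{8939}{585820104} = \frac{7582269597133}{585820104}$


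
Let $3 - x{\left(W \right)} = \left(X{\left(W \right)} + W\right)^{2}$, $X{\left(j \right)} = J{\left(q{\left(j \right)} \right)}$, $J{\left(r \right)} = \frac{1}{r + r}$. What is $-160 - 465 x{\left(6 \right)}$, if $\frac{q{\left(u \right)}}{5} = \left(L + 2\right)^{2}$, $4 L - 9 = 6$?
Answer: $\frac{21270548437}{1399205} \approx 15202.0$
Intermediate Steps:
$L = \frac{15}{4}$ ($L = \frac{9}{4} + \frac{1}{4} \cdot 6 = \frac{9}{4} + \frac{3}{2} = \frac{15}{4} \approx 3.75$)
$q{\left(u \right)} = \frac{2645}{16}$ ($q{\left(u \right)} = 5 \left(\frac{15}{4} + 2\right)^{2} = 5 \left(\frac{23}{4}\right)^{2} = 5 \cdot \frac{529}{16} = \frac{2645}{16}$)
$J{\left(r \right)} = \frac{1}{2 r}$
$X{\left(j \right)} = \frac{8}{2645}$ ($X{\left(j \right)} = \frac{1}{2 \cdot \frac{2645}{16}} = \frac{1}{2} \cdot \frac{16}{2645} = \frac{8}{2645}$)
$x{\left(W \right)} = 3 - \left(\frac{8}{2645} + W\right)^{2}$
$-160 - 465 x{\left(6 \right)} = -160 - 465 \left(3 - \frac{\left(8 + 2645 \cdot 6\right)^{2}}{6996025}\right) = -160 - 465 \left(3 - \frac{\left(8 + 15870\right)^{2}}{6996025}\right) = -160 - 465 \left(3 - \frac{15878^{2}}{6996025}\right) = -160 - 465 \left(3 - \frac{252110884}{6996025}\right) = -160 - - \frac{21494421237}{1399205} = -160 + \frac{21494421237}{1399205} = \frac{21270548437}{1399205}$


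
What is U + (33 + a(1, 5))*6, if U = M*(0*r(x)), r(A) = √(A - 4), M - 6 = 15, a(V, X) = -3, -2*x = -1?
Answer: 180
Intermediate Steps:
x = ½ (x = -½*(-1) = ½ ≈ 0.50000)
M = 21 (M = 6 + 15 = 21)
r(A) = √(-4 + A)
U = 0 (U = 21*(0*√(-4 + ½)) = 21*(0*√(-7/2)) = 21*(0*(I*√14/2)) = 21*0 = 0)
U + (33 + a(1, 5))*6 = 0 + (33 - 3)*6 = 0 + 30*6 = 0 + 180 = 180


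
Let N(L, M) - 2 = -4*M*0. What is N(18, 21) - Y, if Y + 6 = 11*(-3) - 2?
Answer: 43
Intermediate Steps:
Y = -41 (Y = -6 + (11*(-3) - 2) = -6 + (-33 - 2) = -6 - 35 = -41)
N(L, M) = 2 (N(L, M) = 2 - 4*M*0 = 2 + 0 = 2)
N(18, 21) - Y = 2 - 1*(-41) = 2 + 41 = 43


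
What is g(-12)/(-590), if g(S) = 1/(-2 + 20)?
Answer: -1/10620 ≈ -9.4162e-5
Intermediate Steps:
g(S) = 1/18
g(-12)/(-590) = (1/18)/(-590) = (1/18)*(-1/590) = -1/10620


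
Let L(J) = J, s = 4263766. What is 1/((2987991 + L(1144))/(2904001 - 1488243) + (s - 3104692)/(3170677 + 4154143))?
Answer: 1296271564195/2941980514849 ≈ 0.44061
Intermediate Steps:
1/((2987991 + L(1144))/(2904001 - 1488243) + (s - 3104692)/(3170677 + 4154143)) = 1/((2987991 + 1144)/(2904001 - 1488243) + (4263766 - 3104692)/(3170677 + 4154143)) = 1/(2989135/1415758 + 1159074/7324820) = 1/(2989135*(1/1415758) + 1159074*(1/7324820)) = 1/(2989135/1415758 + 579537/3662410) = 1/(2941980514849/1296271564195) = 1296271564195/2941980514849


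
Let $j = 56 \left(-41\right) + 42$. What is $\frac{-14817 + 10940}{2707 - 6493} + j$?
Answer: $- \frac{8529767}{3786} \approx -2253.0$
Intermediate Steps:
$j = -2254$ ($j = -2296 + 42 = -2254$)
$\frac{-14817 + 10940}{2707 - 6493} + j = \frac{-14817 + 10940}{2707 - 6493} - 2254 = - \frac{3877}{-3786} - 2254 = \left(-3877\right) \left(- \frac{1}{3786}\right) - 2254 = \frac{3877}{3786} - 2254 = - \frac{8529767}{3786}$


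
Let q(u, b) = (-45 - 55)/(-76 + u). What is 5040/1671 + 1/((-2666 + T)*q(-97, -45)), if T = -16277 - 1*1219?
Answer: 3387119639/1123023400 ≈ 3.0161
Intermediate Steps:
T = -17496 (T = -16277 - 1219 = -17496)
q(u, b) = -100/(-76 + u)
5040/1671 + 1/((-2666 + T)*q(-97, -45)) = 5040/1671 + 1/((-2666 - 17496)*((-100/(-76 - 97)))) = 5040*(1/1671) + 1/((-20162)*((-100/(-173)))) = 1680/557 - 1/(20162*((-100*(-1/173)))) = 1680/557 - 1/(20162*100/173) = 1680/557 - 1/20162*173/100 = 1680/557 - 173/2016200 = 3387119639/1123023400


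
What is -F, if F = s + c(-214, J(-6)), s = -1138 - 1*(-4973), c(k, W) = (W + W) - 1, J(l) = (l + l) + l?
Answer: -3798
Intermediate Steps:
J(l) = 3*l (J(l) = 2*l + l = 3*l)
c(k, W) = -1 + 2*W (c(k, W) = 2*W - 1 = -1 + 2*W)
s = 3835 (s = -1138 + 4973 = 3835)
F = 3798 (F = 3835 + (-1 + 2*(3*(-6))) = 3835 + (-1 + 2*(-18)) = 3835 + (-1 - 36) = 3835 - 37 = 3798)
-F = -1*3798 = -3798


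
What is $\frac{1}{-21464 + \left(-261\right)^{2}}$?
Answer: $\frac{1}{46657} \approx 2.1433 \cdot 10^{-5}$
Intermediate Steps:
$\frac{1}{-21464 + \left(-261\right)^{2}} = \frac{1}{-21464 + 68121} = \frac{1}{46657}$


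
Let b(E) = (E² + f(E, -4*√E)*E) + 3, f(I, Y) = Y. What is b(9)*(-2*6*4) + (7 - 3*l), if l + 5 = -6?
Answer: 1192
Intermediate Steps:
l = -11 (l = -5 - 6 = -11)
b(E) = 3 + E² - 4*E^(3/2) (b(E) = (E² + (-4*√E)*E) + 3 = (E² - 4*E^(3/2)) + 3 = 3 + E² - 4*E^(3/2))
b(9)*(-2*6*4) + (7 - 3*l) = (3 + 9² - 4*9^(3/2))*(-2*6*4) + (7 - 3*(-11)) = (3 + 81 - 4*27)*(-12*4) + (7 + 33) = (3 + 81 - 108)*(-48) + 40 = -24*(-48) + 40 = 1152 + 40 = 1192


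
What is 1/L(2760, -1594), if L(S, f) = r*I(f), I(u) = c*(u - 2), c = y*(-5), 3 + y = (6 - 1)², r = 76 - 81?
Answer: -1/877800 ≈ -1.1392e-6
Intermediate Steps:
r = -5
y = 22 (y = -3 + (6 - 1)² = -3 + 5² = -3 + 25 = 22)
c = -110 (c = 22*(-5) = -110)
I(u) = 220 - 110*u (I(u) = -110*(u - 2) = -110*(-2 + u) = 220 - 110*u)
L(S, f) = -1100 + 550*f (L(S, f) = -5*(220 - 110*f) = -1100 + 550*f)
1/L(2760, -1594) = 1/(-1100 + 550*(-1594)) = 1/(-1100 - 876700) = 1/(-877800) = -1/877800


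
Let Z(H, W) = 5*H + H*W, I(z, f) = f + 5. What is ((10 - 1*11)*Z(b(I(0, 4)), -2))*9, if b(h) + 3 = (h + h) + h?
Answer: -648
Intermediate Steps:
I(z, f) = 5 + f
b(h) = -3 + 3*h (b(h) = -3 + ((h + h) + h) = -3 + (2*h + h) = -3 + 3*h)
((10 - 1*11)*Z(b(I(0, 4)), -2))*9 = ((10 - 1*11)*((-3 + 3*(5 + 4))*(5 - 2)))*9 = ((10 - 11)*((-3 + 3*9)*3))*9 = -(-3 + 27)*3*9 = -24*3*9 = -1*72*9 = -72*9 = -648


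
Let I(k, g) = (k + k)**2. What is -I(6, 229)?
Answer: -144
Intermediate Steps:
I(k, g) = 4*k**2 (I(k, g) = (2*k)**2 = 4*k**2)
-I(6, 229) = -4*6**2 = -4*36 = -1*144 = -144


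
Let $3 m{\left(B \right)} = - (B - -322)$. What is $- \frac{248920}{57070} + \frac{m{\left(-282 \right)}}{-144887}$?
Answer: $- \frac{10819353332}{2480610327} \approx -4.3616$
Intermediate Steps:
$m{\left(B \right)} = - \frac{322}{3} - \frac{B}{3}$ ($m{\left(B \right)} = \frac{\left(-1\right) \left(B - -322\right)}{3} = \frac{\left(-1\right) \left(B + 322\right)}{3} = \frac{\left(-1\right) \left(322 + B\right)}{3} = \frac{-322 - B}{3} = - \frac{322}{3} - \frac{B}{3}$)
$- \frac{248920}{57070} + \frac{m{\left(-282 \right)}}{-144887} = - \frac{248920}{57070} + \frac{- \frac{322}{3} - -94}{-144887} = \left(-248920\right) \frac{1}{57070} + \left(- \frac{322}{3} + 94\right) \left(- \frac{1}{144887}\right) = - \frac{24892}{5707} - - \frac{40}{434661} = - \frac{24892}{5707} + \frac{40}{434661} = - \frac{10819353332}{2480610327}$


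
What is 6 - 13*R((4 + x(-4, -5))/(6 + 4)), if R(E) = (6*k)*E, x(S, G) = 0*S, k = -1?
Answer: 186/5 ≈ 37.200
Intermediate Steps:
x(S, G) = 0
R(E) = -6*E (R(E) = (6*(-1))*E = -6*E)
6 - 13*R((4 + x(-4, -5))/(6 + 4)) = 6 - (-78)*(4 + 0)/(6 + 4) = 6 - (-78)*4/10 = 6 - (-78)*4*(⅒) = 6 - (-78)*2/5 = 6 - 13*(-12/5) = 6 + 156/5 = 186/5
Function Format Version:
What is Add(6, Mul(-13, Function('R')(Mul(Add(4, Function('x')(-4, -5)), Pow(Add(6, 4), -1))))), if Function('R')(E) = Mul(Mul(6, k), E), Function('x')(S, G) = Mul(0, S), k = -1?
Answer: Rational(186, 5) ≈ 37.200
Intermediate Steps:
Function('x')(S, G) = 0
Function('R')(E) = Mul(-6, E) (Function('R')(E) = Mul(Mul(6, -1), E) = Mul(-6, E))
Add(6, Mul(-13, Function('R')(Mul(Add(4, Function('x')(-4, -5)), Pow(Add(6, 4), -1))))) = Add(6, Mul(-13, Mul(-6, Mul(Add(4, 0), Pow(Add(6, 4), -1))))) = Add(6, Mul(-13, Mul(-6, Mul(4, Pow(10, -1))))) = Add(6, Mul(-13, Mul(-6, Mul(4, Rational(1, 10))))) = Add(6, Mul(-13, Mul(-6, Rational(2, 5)))) = Add(6, Mul(-13, Rational(-12, 5))) = Add(6, Rational(156, 5)) = Rational(186, 5)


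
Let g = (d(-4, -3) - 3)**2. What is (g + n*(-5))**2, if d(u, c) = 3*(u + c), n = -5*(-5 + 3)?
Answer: 276676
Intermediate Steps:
n = 10 (n = -5*(-2) = 10)
d(u, c) = 3*c + 3*u (d(u, c) = 3*(c + u) = 3*c + 3*u)
g = 576 (g = ((3*(-3) + 3*(-4)) - 3)**2 = ((-9 - 12) - 3)**2 = (-21 - 3)**2 = (-24)**2 = 576)
(g + n*(-5))**2 = (576 + 10*(-5))**2 = (576 - 50)**2 = 526**2 = 276676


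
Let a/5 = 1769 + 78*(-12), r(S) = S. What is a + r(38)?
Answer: 4203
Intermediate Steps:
a = 4165 (a = 5*(1769 + 78*(-12)) = 5*(1769 - 936) = 5*833 = 4165)
a + r(38) = 4165 + 38 = 4203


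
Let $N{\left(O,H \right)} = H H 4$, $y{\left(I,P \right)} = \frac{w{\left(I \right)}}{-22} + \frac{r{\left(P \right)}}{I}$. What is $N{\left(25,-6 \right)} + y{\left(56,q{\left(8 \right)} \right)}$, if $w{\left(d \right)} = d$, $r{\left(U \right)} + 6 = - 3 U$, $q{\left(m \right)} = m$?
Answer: $\frac{43403}{308} \approx 140.92$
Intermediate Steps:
$r{\left(U \right)} = -6 - 3 U$
$y{\left(I,P \right)} = - \frac{I}{22} + \frac{-6 - 3 P}{I}$ ($y{\left(I,P \right)} = \frac{I}{-22} + \frac{-6 - 3 P}{I} = I \left(- \frac{1}{22}\right) + \frac{-6 - 3 P}{I} = - \frac{I}{22} + \frac{-6 - 3 P}{I}$)
$N{\left(O,H \right)} = 4 H^{2}$ ($N{\left(O,H \right)} = H^{2} \cdot 4 = 4 H^{2}$)
$N{\left(25,-6 \right)} + y{\left(56,q{\left(8 \right)} \right)} = 4 \left(-6\right)^{2} + \frac{-132 - 56^{2} - 528}{22 \cdot 56} = 4 \cdot 36 + \frac{1}{22} \cdot \frac{1}{56} \left(-132 - 3136 - 528\right) = 144 + \frac{1}{22} \cdot \frac{1}{56} \left(-132 - 3136 - 528\right) = 144 + \frac{1}{22} \cdot \frac{1}{56} \left(-3796\right) = 144 - \frac{949}{308} = \frac{43403}{308}$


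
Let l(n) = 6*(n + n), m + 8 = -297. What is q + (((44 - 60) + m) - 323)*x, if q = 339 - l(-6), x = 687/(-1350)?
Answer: 166213/225 ≈ 738.72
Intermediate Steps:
m = -305 (m = -8 - 297 = -305)
x = -229/450 (x = 687*(-1/1350) = -229/450 ≈ -0.50889)
l(n) = 12*n (l(n) = 6*(2*n) = 12*n)
q = 411 (q = 339 - 12*(-6) = 339 - 1*(-72) = 339 + 72 = 411)
q + (((44 - 60) + m) - 323)*x = 411 + (((44 - 60) - 305) - 323)*(-229/450) = 411 + ((-16 - 305) - 323)*(-229/450) = 411 + (-321 - 323)*(-229/450) = 411 - 644*(-229/450) = 411 + 73738/225 = 166213/225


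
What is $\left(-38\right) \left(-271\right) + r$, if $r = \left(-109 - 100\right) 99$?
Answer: $-10393$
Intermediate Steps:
$r = -20691$ ($r = \left(-209\right) 99 = -20691$)
$\left(-38\right) \left(-271\right) + r = \left(-38\right) \left(-271\right) - 20691 = 10298 - 20691 = -10393$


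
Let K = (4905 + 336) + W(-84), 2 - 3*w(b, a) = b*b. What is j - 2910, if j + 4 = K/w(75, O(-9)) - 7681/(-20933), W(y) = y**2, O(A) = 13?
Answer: -343725087766/117706259 ≈ -2920.2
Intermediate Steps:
w(b, a) = 2/3 - b**2/3 (w(b, a) = 2/3 - b*b/3 = 2/3 - b**2/3)
K = 12297 (K = (4905 + 336) + (-84)**2 = 5241 + 7056 = 12297)
j = -1199874076/117706259 (j = -4 + (12297/(2/3 - 1/3*75**2) - 7681/(-20933)) = -4 + (12297/(2/3 - 1/3*5625) - 7681*(-1/20933)) = -4 + (12297/(2/3 - 1875) + 7681/20933) = -4 + (12297/(-5623/3) + 7681/20933) = -4 + (12297*(-3/5623) + 7681/20933) = -4 + (-36891/5623 + 7681/20933) = -4 - 729049040/117706259 = -1199874076/117706259 ≈ -10.194)
j - 2910 = -1199874076/117706259 - 2910 = -343725087766/117706259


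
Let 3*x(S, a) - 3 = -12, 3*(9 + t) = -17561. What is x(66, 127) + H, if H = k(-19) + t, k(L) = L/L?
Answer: -17594/3 ≈ -5864.7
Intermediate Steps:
t = -17588/3 (t = -9 + (1/3)*(-17561) = -9 - 17561/3 = -17588/3 ≈ -5862.7)
x(S, a) = -3 (x(S, a) = 1 + (1/3)*(-12) = 1 - 4 = -3)
k(L) = 1
H = -17585/3 (H = 1 - 17588/3 = -17585/3 ≈ -5861.7)
x(66, 127) + H = -3 - 17585/3 = -17594/3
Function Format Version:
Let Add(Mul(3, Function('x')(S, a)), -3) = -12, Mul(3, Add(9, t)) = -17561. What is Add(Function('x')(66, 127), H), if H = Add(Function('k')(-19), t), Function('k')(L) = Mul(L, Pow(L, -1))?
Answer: Rational(-17594, 3) ≈ -5864.7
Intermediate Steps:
t = Rational(-17588, 3) (t = Add(-9, Mul(Rational(1, 3), -17561)) = Add(-9, Rational(-17561, 3)) = Rational(-17588, 3) ≈ -5862.7)
Function('x')(S, a) = -3 (Function('x')(S, a) = Add(1, Mul(Rational(1, 3), -12)) = Add(1, -4) = -3)
Function('k')(L) = 1
H = Rational(-17585, 3) (H = Add(1, Rational(-17588, 3)) = Rational(-17585, 3) ≈ -5861.7)
Add(Function('x')(66, 127), H) = Add(-3, Rational(-17585, 3)) = Rational(-17594, 3)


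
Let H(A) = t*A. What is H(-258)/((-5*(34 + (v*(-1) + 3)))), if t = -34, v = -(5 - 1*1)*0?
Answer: -8772/185 ≈ -47.416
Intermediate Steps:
v = 0 (v = -(5 - 1)*0 = -1*4*0 = -4*0 = 0)
H(A) = -34*A
H(-258)/((-5*(34 + (v*(-1) + 3)))) = (-34*(-258))/((-5*(34 + (0*(-1) + 3)))) = 8772/((-5*(34 + (0 + 3)))) = 8772/((-5*(34 + 3))) = 8772/((-5*37)) = 8772/(-185) = 8772*(-1/185) = -8772/185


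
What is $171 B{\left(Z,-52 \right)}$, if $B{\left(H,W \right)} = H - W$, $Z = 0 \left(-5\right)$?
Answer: $8892$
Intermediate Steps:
$Z = 0$
$171 B{\left(Z,-52 \right)} = 171 \left(0 - -52\right) = 171 \left(0 + 52\right) = 171 \cdot 52 = 8892$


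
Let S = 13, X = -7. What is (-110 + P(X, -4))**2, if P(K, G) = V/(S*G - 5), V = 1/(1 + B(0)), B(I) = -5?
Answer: 628956241/51984 ≈ 12099.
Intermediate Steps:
V = -1/4 (V = 1/(1 - 5) = 1/(-4) = -1/4 ≈ -0.25000)
P(K, G) = -1/(4*(-5 + 13*G)) (P(K, G) = -1/(4*(13*G - 5)) = -1/(4*(-5 + 13*G)))
(-110 + P(X, -4))**2 = (-110 - 1/(-20 + 52*(-4)))**2 = (-110 - 1/(-20 - 208))**2 = (-110 - 1/(-228))**2 = (-110 - 1*(-1/228))**2 = (-110 + 1/228)**2 = (-25079/228)**2 = 628956241/51984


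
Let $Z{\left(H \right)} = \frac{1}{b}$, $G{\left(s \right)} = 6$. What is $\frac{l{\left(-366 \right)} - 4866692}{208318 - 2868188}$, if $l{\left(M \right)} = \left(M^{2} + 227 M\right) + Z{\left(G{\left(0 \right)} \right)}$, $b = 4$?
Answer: $\frac{19263271}{10639480} \approx 1.8105$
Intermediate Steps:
$Z{\left(H \right)} = \frac{1}{4}$
$l{\left(M \right)} = \frac{1}{4} + M^{2} + 227 M$ ($l{\left(M \right)} = \left(M^{2} + 227 M\right) + \frac{1}{4} = \frac{1}{4} + M^{2} + 227 M$)
$\frac{l{\left(-366 \right)} - 4866692}{208318 - 2868188} = \frac{\left(\frac{1}{4} + \left(-366\right)^{2} + 227 \left(-366\right)\right) - 4866692}{208318 - 2868188} = \frac{\left(\frac{1}{4} + 133956 - 83082\right) - 4866692}{-2659870} = \left(\frac{203497}{4} - 4866692\right) \left(- \frac{1}{2659870}\right) = \left(- \frac{19263271}{4}\right) \left(- \frac{1}{2659870}\right) = \frac{19263271}{10639480}$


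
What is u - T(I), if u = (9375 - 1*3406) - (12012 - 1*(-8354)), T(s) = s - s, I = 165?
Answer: -14397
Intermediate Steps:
T(s) = 0
u = -14397 (u = (9375 - 3406) - (12012 + 8354) = 5969 - 1*20366 = 5969 - 20366 = -14397)
u - T(I) = -14397 - 1*0 = -14397 + 0 = -14397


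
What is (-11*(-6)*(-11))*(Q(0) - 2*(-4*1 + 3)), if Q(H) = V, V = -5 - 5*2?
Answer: 9438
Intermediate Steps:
V = -15 (V = -5 - 10 = -15)
Q(H) = -15
(-11*(-6)*(-11))*(Q(0) - 2*(-4*1 + 3)) = (-11*(-6)*(-11))*(-15 - 2*(-4*1 + 3)) = (66*(-11))*(-15 - 2*(-4 + 3)) = -726*(-15 - 2*(-1)) = -726*(-15 + 2) = -726*(-13) = 9438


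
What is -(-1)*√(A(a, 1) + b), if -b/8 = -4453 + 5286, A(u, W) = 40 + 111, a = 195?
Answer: I*√6513 ≈ 80.703*I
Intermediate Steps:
A(u, W) = 151
b = -6664 (b = -8*(-4453 + 5286) = -8*833 = -6664)
-(-1)*√(A(a, 1) + b) = -(-1)*√(151 - 6664) = -(-1)*√(-6513) = -(-1)*I*√6513 = I*√6513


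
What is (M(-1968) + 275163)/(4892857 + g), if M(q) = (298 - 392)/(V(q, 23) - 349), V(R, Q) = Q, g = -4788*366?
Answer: 44851616/511893187 ≈ 0.087619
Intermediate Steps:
g = -1752408
M(q) = 47/163 (M(q) = (298 - 392)/(23 - 349) = -94/(-326) = -94*(-1/326) = 47/163)
(M(-1968) + 275163)/(4892857 + g) = (47/163 + 275163)/(4892857 - 1752408) = (44851616/163)/3140449 = (44851616/163)*(1/3140449) = 44851616/511893187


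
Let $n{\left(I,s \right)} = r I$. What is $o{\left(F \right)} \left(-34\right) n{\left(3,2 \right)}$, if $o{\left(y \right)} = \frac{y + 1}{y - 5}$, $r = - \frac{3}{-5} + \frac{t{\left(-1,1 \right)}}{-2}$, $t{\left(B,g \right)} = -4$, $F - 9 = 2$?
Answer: $- \frac{2652}{5} \approx -530.4$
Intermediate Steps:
$F = 11$ ($F = 9 + 2 = 11$)
$r = \frac{13}{5}$ ($r = - \frac{3}{-5} - \frac{4}{-2} = \left(-3\right) \left(- \frac{1}{5}\right) - -2 = \frac{3}{5} + 2 = \frac{13}{5} \approx 2.6$)
$n{\left(I,s \right)} = \frac{13 I}{5}$
$o{\left(y \right)} = \frac{1 + y}{-5 + y}$
$o{\left(F \right)} \left(-34\right) n{\left(3,2 \right)} = \frac{1 + 11}{-5 + 11} \left(-34\right) \frac{13}{5} \cdot 3 = \frac{1}{6} \cdot 12 \left(-34\right) \frac{39}{5} = 2 \left(-34\right) \frac{39}{5} = \left(-68\right) \frac{39}{5} = - \frac{2652}{5}$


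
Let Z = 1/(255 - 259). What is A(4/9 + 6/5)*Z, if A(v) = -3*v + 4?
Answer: 7/30 ≈ 0.23333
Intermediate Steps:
A(v) = 4 - 3*v
Z = -¼ (Z = 1/(-4) = -¼ ≈ -0.25000)
A(4/9 + 6/5)*Z = (4 - 3*(4/9 + 6/5))*(-¼) = (4 - 3*74/45)*(-¼) = (4 - 74/15)*(-¼) = -14/15*(-¼) = 7/30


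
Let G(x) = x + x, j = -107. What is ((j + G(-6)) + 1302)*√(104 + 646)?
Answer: 5915*√30 ≈ 32398.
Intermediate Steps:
G(x) = 2*x
((j + G(-6)) + 1302)*√(104 + 646) = ((-107 + 2*(-6)) + 1302)*√(104 + 646) = ((-107 - 12) + 1302)*√750 = (-119 + 1302)*(5*√30) = 1183*(5*√30) = 5915*√30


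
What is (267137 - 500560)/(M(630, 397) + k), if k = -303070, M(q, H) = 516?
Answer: 233423/302554 ≈ 0.77151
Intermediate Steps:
(267137 - 500560)/(M(630, 397) + k) = (267137 - 500560)/(516 - 303070) = -233423/(-302554) = -233423*(-1/302554) = 233423/302554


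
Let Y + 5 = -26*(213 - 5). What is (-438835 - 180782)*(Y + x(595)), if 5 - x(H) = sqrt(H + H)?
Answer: 3350888736 + 619617*sqrt(1190) ≈ 3.3723e+9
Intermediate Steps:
Y = -5413 (Y = -5 - 26*(213 - 5) = -5 - 26*208 = -5 - 5408 = -5413)
x(H) = 5 - sqrt(2)*sqrt(H) (x(H) = 5 - sqrt(H + H) = 5 - sqrt(2*H) = 5 - sqrt(2)*sqrt(H))
(-438835 - 180782)*(Y + x(595)) = (-438835 - 180782)*(-5413 + (5 - sqrt(2)*sqrt(595))) = -619617*(-5413 + (5 - sqrt(1190))) = -619617*(-5408 - sqrt(1190)) = 3350888736 + 619617*sqrt(1190)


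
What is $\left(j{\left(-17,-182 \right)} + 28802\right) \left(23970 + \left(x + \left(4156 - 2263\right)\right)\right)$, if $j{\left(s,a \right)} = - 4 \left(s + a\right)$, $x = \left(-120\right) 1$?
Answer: $761941314$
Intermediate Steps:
$x = -120$
$j{\left(s,a \right)} = - 4 a - 4 s$ ($j{\left(s,a \right)} = - 4 \left(a + s\right) = - 4 a - 4 s$)
$\left(j{\left(-17,-182 \right)} + 28802\right) \left(23970 + \left(x + \left(4156 - 2263\right)\right)\right) = \left(\left(\left(-4\right) \left(-182\right) - -68\right) + 28802\right) \left(23970 + \left(-120 + \left(4156 - 2263\right)\right)\right) = \left(\left(728 + 68\right) + 28802\right) \left(23970 + \left(-120 + \left(4156 - 2263\right)\right)\right) = \left(796 + 28802\right) \left(23970 + \left(-120 + 1893\right)\right) = 29598 \left(23970 + 1773\right) = 29598 \cdot 25743 = 761941314$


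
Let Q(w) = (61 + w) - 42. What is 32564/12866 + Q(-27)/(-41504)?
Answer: 12068207/4767772 ≈ 2.5312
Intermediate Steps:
Q(w) = 19 + w
32564/12866 + Q(-27)/(-41504) = 32564/12866 + (19 - 27)/(-41504) = 32564*(1/12866) - 8*(-1/41504) = 2326/919 + 1/5188 = 12068207/4767772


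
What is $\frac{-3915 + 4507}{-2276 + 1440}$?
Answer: $- \frac{148}{209} \approx -0.70813$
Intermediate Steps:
$\frac{-3915 + 4507}{-2276 + 1440} = \frac{592}{-836} = 592 \left(- \frac{1}{836}\right) = - \frac{148}{209}$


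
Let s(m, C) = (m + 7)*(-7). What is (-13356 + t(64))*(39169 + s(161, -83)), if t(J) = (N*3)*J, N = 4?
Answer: -478255884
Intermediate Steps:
t(J) = 12*J (t(J) = (4*3)*J = 12*J)
s(m, C) = -49 - 7*m (s(m, C) = (7 + m)*(-7) = -49 - 7*m)
(-13356 + t(64))*(39169 + s(161, -83)) = (-13356 + 12*64)*(39169 + (-49 - 7*161)) = (-13356 + 768)*(39169 + (-49 - 1127)) = -12588*(39169 - 1176) = -12588*37993 = -478255884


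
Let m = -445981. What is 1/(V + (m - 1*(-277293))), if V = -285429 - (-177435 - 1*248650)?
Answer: -1/28032 ≈ -3.5673e-5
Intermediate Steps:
V = 140656 (V = -285429 - (-177435 - 248650) = -285429 - 1*(-426085) = -285429 + 426085 = 140656)
1/(V + (m - 1*(-277293))) = 1/(140656 + (-445981 - 1*(-277293))) = 1/(140656 + (-445981 + 277293)) = 1/(140656 - 168688) = 1/(-28032) = -1/28032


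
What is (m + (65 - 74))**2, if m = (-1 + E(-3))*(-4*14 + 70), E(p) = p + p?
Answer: 11449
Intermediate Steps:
E(p) = 2*p
m = -98 (m = (-1 + 2*(-3))*(-4*14 + 70) = (-1 - 6)*(-56 + 70) = -7*14 = -98)
(m + (65 - 74))**2 = (-98 + (65 - 74))**2 = (-98 - 9)**2 = (-107)**2 = 11449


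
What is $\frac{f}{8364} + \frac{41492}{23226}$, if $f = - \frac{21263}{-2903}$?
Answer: $\frac{167991387817}{93990558732} \approx 1.7873$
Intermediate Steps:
$f = \frac{21263}{2903}$ ($f = \left(-21263\right) \left(- \frac{1}{2903}\right) = \frac{21263}{2903} \approx 7.3245$)
$\frac{f}{8364} + \frac{41492}{23226} = \frac{21263}{2903 \cdot 8364} + \frac{41492}{23226} = \frac{21263}{2903} \cdot \frac{1}{8364} + 41492 \cdot \frac{1}{23226} = \frac{21263}{24280692} + \frac{20746}{11613} = \frac{167991387817}{93990558732}$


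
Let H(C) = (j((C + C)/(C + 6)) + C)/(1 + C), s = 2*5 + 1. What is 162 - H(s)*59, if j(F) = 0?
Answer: 1295/12 ≈ 107.92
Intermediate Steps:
s = 11 (s = 10 + 1 = 11)
H(C) = C/(1 + C) (H(C) = (0 + C)/(1 + C) = C/(1 + C))
162 - H(s)*59 = 162 - 11/(1 + 11)*59 = 162 - 11/12*59 = 162 - 11*(1/12)*59 = 162 - 11*59/12 = 162 - 1*649/12 = 162 - 649/12 = 1295/12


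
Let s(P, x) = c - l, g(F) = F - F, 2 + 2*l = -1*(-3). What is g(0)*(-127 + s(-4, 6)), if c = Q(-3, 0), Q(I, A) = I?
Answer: 0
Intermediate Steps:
l = ½ (l = -1 + (-1*(-3))/2 = -1 + (½)*3 = -1 + 3/2 = ½ ≈ 0.50000)
g(F) = 0
c = -3
s(P, x) = -7/2 (s(P, x) = -3 - 1*½ = -3 - ½ = -7/2)
g(0)*(-127 + s(-4, 6)) = 0*(-127 - 7/2) = 0*(-261/2) = 0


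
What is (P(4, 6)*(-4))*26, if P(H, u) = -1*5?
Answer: 520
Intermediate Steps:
P(H, u) = -5
(P(4, 6)*(-4))*26 = -5*(-4)*26 = 20*26 = 520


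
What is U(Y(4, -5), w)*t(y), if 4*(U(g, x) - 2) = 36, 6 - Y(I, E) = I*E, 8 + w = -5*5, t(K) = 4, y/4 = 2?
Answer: 44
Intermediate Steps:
y = 8 (y = 4*2 = 8)
w = -33 (w = -8 - 5*5 = -8 - 25 = -33)
Y(I, E) = 6 - E*I (Y(I, E) = 6 - I*E = 6 - E*I)
U(g, x) = 11 (U(g, x) = 2 + (¼)*36 = 2 + 9 = 11)
U(Y(4, -5), w)*t(y) = 11*4 = 44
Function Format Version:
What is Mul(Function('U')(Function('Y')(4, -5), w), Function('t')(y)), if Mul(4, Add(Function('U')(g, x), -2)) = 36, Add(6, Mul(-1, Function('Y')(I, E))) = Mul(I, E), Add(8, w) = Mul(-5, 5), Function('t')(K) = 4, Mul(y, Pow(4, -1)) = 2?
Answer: 44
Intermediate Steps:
y = 8 (y = Mul(4, 2) = 8)
w = -33 (w = Add(-8, Mul(-5, 5)) = Add(-8, -25) = -33)
Function('Y')(I, E) = Add(6, Mul(-1, E, I)) (Function('Y')(I, E) = Add(6, Mul(-1, Mul(I, E))) = Add(6, Mul(-1, Mul(E, I))) = Add(6, Mul(-1, E, I)))
Function('U')(g, x) = 11 (Function('U')(g, x) = Add(2, Mul(Rational(1, 4), 36)) = Add(2, 9) = 11)
Mul(Function('U')(Function('Y')(4, -5), w), Function('t')(y)) = Mul(11, 4) = 44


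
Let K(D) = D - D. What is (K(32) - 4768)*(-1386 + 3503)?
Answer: -10093856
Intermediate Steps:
K(D) = 0
(K(32) - 4768)*(-1386 + 3503) = (0 - 4768)*(-1386 + 3503) = -4768*2117 = -10093856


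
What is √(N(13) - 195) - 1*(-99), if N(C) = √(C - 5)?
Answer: 99 + √(-195 + 2*√2) ≈ 99.0 + 13.863*I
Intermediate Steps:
N(C) = √(-5 + C)
√(N(13) - 195) - 1*(-99) = √(√(-5 + 13) - 195) - 1*(-99) = √(√8 - 195) + 99 = √(2*√2 - 195) + 99 = √(-195 + 2*√2) + 99 = 99 + √(-195 + 2*√2)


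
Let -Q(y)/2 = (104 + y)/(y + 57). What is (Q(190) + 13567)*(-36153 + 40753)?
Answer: 15412120600/247 ≈ 6.2397e+7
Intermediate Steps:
Q(y) = -2*(104 + y)/(57 + y) (Q(y) = -2*(104 + y)/(y + 57) = -2*(104 + y)/(57 + y))
(Q(190) + 13567)*(-36153 + 40753) = (2*(-104 - 1*190)/(57 + 190) + 13567)*(-36153 + 40753) = (2*(-104 - 190)/247 + 13567)*4600 = (2*(1/247)*(-294) + 13567)*4600 = (-588/247 + 13567)*4600 = (3350461/247)*4600 = 15412120600/247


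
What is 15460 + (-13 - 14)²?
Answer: 16189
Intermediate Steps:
15460 + (-13 - 14)² = 15460 + (-27)² = 15460 + 729 = 16189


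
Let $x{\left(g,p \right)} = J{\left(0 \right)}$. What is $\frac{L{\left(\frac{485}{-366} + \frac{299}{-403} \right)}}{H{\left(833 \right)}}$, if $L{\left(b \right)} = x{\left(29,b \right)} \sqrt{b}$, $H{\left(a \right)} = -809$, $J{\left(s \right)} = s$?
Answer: $0$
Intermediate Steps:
$x{\left(g,p \right)} = 0$
$L{\left(b \right)} = 0$ ($L{\left(b \right)} = 0 \sqrt{b} = 0$)
$\frac{L{\left(\frac{485}{-366} + \frac{299}{-403} \right)}}{H{\left(833 \right)}} = \frac{0}{-809} = 0 \left(- \frac{1}{809}\right) = 0$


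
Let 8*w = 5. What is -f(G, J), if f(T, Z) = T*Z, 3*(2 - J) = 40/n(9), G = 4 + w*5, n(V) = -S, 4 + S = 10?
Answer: -361/12 ≈ -30.083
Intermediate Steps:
S = 6 (S = -4 + 10 = 6)
w = 5/8 (w = (1/8)*5 = 5/8 ≈ 0.62500)
n(V) = -6 (n(V) = -1*6 = -6)
G = 57/8 (G = 4 + (5/8)*5 = 4 + 25/8 = 57/8 ≈ 7.1250)
J = 38/9 (J = 2 - 40/(3*(-6)) = 2 - 40*(-1)/(3*6) = 2 - 1/3*(-20/3) = 2 + 20/9 = 38/9 ≈ 4.2222)
-f(G, J) = -57*38/(8*9) = -1*361/12 = -361/12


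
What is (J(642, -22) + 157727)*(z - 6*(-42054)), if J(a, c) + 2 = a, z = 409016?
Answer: 104734431780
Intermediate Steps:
J(a, c) = -2 + a
(J(642, -22) + 157727)*(z - 6*(-42054)) = ((-2 + 642) + 157727)*(409016 - 6*(-42054)) = (640 + 157727)*(409016 + 252324) = 158367*661340 = 104734431780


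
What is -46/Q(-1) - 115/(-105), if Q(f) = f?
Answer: 989/21 ≈ 47.095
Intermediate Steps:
-46/Q(-1) - 115/(-105) = -46/(-1) - 115/(-105) = -46*(-1) - 115*(-1/105) = 46 + 23/21 = 989/21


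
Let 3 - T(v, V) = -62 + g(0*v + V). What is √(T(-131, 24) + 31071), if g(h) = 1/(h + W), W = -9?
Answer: √7005585/15 ≈ 176.45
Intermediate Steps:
g(h) = 1/(-9 + h) (g(h) = 1/(h - 9) = 1/(-9 + h))
T(v, V) = 65 - 1/(-9 + V) (T(v, V) = 3 - (-62 + 1/(-9 + (0*v + V))) = 3 - (-62 + 1/(-9 + (0 + V))) = 3 - (-62 + 1/(-9 + V)) = 3 + (62 - 1/(-9 + V)) = 65 - 1/(-9 + V))
√(T(-131, 24) + 31071) = √((-586 + 65*24)/(-9 + 24) + 31071) = √((-586 + 1560)/15 + 31071) = √((1/15)*974 + 31071) = √(974/15 + 31071) = √(467039/15) = √7005585/15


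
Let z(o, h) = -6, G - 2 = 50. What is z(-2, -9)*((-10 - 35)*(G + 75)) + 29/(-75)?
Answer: 2571721/75 ≈ 34290.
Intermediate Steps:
G = 52 (G = 2 + 50 = 52)
z(-2, -9)*((-10 - 35)*(G + 75)) + 29/(-75) = -6*(-10 - 35)*(52 + 75) + 29/(-75) = -(-270)*127 + 29*(-1/75) = -6*(-5715) - 29/75 = 34290 - 29/75 = 2571721/75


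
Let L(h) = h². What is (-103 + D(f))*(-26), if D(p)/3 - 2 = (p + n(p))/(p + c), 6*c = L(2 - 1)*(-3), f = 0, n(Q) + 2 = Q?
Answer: 2210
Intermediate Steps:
n(Q) = -2 + Q
c = -½ (c = ((2 - 1)²*(-3))/6 = (1²*(-3))/6 = (1*(-3))/6 = (⅙)*(-3) = -½ ≈ -0.50000)
D(p) = 6 + 3*(-2 + 2*p)/(-½ + p) (D(p) = 6 + 3*((p + (-2 + p))/(p - ½)) = 6 + 3*((-2 + 2*p)/(-½ + p)) = 6 + 3*(-2 + 2*p)/(-½ + p))
(-103 + D(f))*(-26) = (-103 + 6*(-3 + 4*0)/(-1 + 2*0))*(-26) = (-103 + 6*(-3 + 0)/(-1 + 0))*(-26) = (-103 + 6*(-3)/(-1))*(-26) = (-103 + 6*(-1)*(-3))*(-26) = (-103 + 18)*(-26) = -85*(-26) = 2210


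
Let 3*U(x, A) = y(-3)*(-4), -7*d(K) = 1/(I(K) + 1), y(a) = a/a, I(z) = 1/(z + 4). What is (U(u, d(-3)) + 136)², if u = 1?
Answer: 163216/9 ≈ 18135.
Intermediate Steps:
I(z) = 1/(4 + z)
y(a) = 1
d(K) = -1/(7*(1 + 1/(4 + K))) (d(K) = -1/(7*(1/(4 + K) + 1)) = -1/(7*(1 + 1/(4 + K))))
U(x, A) = -4/3 (U(x, A) = (1*(-4))/3 = (⅓)*(-4) = -4/3)
(U(u, d(-3)) + 136)² = (-4/3 + 136)² = (404/3)² = 163216/9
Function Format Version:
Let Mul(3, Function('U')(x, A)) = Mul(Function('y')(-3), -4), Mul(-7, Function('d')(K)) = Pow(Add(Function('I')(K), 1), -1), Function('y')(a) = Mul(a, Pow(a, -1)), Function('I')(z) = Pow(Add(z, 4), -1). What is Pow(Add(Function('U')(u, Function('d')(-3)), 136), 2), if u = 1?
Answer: Rational(163216, 9) ≈ 18135.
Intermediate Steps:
Function('I')(z) = Pow(Add(4, z), -1)
Function('y')(a) = 1
Function('d')(K) = Mul(Rational(-1, 7), Pow(Add(1, Pow(Add(4, K), -1)), -1)) (Function('d')(K) = Mul(Rational(-1, 7), Pow(Add(Pow(Add(4, K), -1), 1), -1)) = Mul(Rational(-1, 7), Pow(Add(1, Pow(Add(4, K), -1)), -1)))
Function('U')(x, A) = Rational(-4, 3) (Function('U')(x, A) = Mul(Rational(1, 3), Mul(1, -4)) = Mul(Rational(1, 3), -4) = Rational(-4, 3))
Pow(Add(Function('U')(u, Function('d')(-3)), 136), 2) = Pow(Add(Rational(-4, 3), 136), 2) = Pow(Rational(404, 3), 2) = Rational(163216, 9)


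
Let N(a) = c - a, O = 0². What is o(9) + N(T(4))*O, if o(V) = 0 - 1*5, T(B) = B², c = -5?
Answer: -5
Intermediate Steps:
O = 0
N(a) = -5 - a
o(V) = -5 (o(V) = 0 - 5 = -5)
o(9) + N(T(4))*O = -5 + (-5 - 1*4²)*0 = -5 + (-5 - 1*16)*0 = -5 + (-5 - 16)*0 = -5 - 21*0 = -5 + 0 = -5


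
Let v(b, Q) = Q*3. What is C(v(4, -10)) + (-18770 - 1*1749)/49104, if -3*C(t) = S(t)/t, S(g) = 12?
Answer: -69859/245520 ≈ -0.28453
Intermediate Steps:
v(b, Q) = 3*Q
C(t) = -4/t
C(v(4, -10)) + (-18770 - 1*1749)/49104 = -4/(3*(-10)) + (-18770 - 1*1749)/49104 = -4/(-30) + (-18770 - 1749)*(1/49104) = -4*(-1/30) - 20519*1/49104 = 2/15 - 20519/49104 = -69859/245520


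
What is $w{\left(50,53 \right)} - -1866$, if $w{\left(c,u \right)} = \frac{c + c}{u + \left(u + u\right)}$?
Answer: $\frac{296794}{159} \approx 1866.6$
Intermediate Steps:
$w{\left(c,u \right)} = \frac{2 c}{3 u}$ ($w{\left(c,u \right)} = \frac{2 c}{u + 2 u} = \frac{2 c}{3 u}$)
$w{\left(50,53 \right)} - -1866 = \frac{2}{3} \cdot 50 \cdot \frac{1}{53} - -1866 = \frac{2}{3} \cdot 50 \cdot \frac{1}{53} + 1866 = \frac{100}{159} + 1866 = \frac{296794}{159}$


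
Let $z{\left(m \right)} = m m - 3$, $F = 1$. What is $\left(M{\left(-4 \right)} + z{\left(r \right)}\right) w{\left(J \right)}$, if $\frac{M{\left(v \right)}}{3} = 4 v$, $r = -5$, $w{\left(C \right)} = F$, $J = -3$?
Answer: $-26$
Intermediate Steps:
$w{\left(C \right)} = 1$
$M{\left(v \right)} = 12 v$ ($M{\left(v \right)} = 3 \cdot 4 v = 12 v$)
$z{\left(m \right)} = -3 + m^{2}$ ($z{\left(m \right)} = m^{2} - 3 = -3 + m^{2}$)
$\left(M{\left(-4 \right)} + z{\left(r \right)}\right) w{\left(J \right)} = \left(12 \left(-4\right) - \left(3 - \left(-5\right)^{2}\right)\right) 1 = \left(-48 + \left(-3 + 25\right)\right) 1 = \left(-48 + 22\right) 1 = \left(-26\right) 1 = -26$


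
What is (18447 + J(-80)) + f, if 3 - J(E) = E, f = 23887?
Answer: 42417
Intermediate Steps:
J(E) = 3 - E
(18447 + J(-80)) + f = (18447 + (3 - 1*(-80))) + 23887 = (18447 + (3 + 80)) + 23887 = (18447 + 83) + 23887 = 18530 + 23887 = 42417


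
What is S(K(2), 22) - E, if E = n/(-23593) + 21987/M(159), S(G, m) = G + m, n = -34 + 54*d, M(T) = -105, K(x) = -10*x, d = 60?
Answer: 24953831/117965 ≈ 211.54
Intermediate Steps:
n = 3206 (n = -34 + 54*60 = -34 + 3240 = 3206)
E = -24717901/117965 (E = 3206/(-23593) + 21987/(-105) = 3206*(-1/23593) + 21987*(-1/105) = -3206/23593 - 1047/5 = -24717901/117965 ≈ -209.54)
S(K(2), 22) - E = (-10*2 + 22) - 1*(-24717901/117965) = (-20 + 22) + 24717901/117965 = 2 + 24717901/117965 = 24953831/117965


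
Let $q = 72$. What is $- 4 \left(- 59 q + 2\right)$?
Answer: $16984$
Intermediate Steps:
$- 4 \left(- 59 q + 2\right) = - 4 \left(\left(-59\right) 72 + 2\right) = - 4 \left(-4248 + 2\right) = \left(-4\right) \left(-4246\right) = 16984$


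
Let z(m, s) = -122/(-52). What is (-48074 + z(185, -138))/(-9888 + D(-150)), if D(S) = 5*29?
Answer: 1249863/253318 ≈ 4.9340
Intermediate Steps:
D(S) = 145
z(m, s) = 61/26 (z(m, s) = -122*(-1/52) = 61/26)
(-48074 + z(185, -138))/(-9888 + D(-150)) = (-48074 + 61/26)/(-9888 + 145) = -1249863/26/(-9743) = -1249863/26*(-1/9743) = 1249863/253318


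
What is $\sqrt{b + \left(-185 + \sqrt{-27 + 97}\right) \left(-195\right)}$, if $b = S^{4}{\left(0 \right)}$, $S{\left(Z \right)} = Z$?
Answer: $\sqrt{36075 - 195 \sqrt{70}} \approx 185.59$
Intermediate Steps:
$b = 0$ ($b = 0^{4} = 0$)
$\sqrt{b + \left(-185 + \sqrt{-27 + 97}\right) \left(-195\right)} = \sqrt{0 + \left(-185 + \sqrt{-27 + 97}\right) \left(-195\right)} = \sqrt{0 + \left(-185 + \sqrt{70}\right) \left(-195\right)} = \sqrt{0 + \left(36075 - 195 \sqrt{70}\right)} = \sqrt{36075 - 195 \sqrt{70}}$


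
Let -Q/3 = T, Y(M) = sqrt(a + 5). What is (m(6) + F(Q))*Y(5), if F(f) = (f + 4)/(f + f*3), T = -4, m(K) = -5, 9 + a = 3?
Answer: -14*I/3 ≈ -4.6667*I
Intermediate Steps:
a = -6 (a = -9 + 3 = -6)
Y(M) = I (Y(M) = sqrt(-6 + 5) = sqrt(-1) = I)
Q = 12 (Q = -3*(-4) = 12)
F(f) = (4 + f)/(4*f) (F(f) = (4 + f)/(f + 3*f) = (4 + f)/((4*f)) = (4 + f)*(1/(4*f)) = (4 + f)/(4*f))
(m(6) + F(Q))*Y(5) = (-5 + (1/4)*(4 + 12)/12)*I = (-5 + (1/4)*(1/12)*16)*I = (-5 + 1/3)*I = -14*I/3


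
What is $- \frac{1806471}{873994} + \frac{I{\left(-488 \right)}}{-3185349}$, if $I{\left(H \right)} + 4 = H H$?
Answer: $- \frac{1987457841513}{927991971302} \approx -2.1417$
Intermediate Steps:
$I{\left(H \right)} = -4 + H^{2}$ ($I{\left(H \right)} = -4 + H H = -4 + H^{2}$)
$- \frac{1806471}{873994} + \frac{I{\left(-488 \right)}}{-3185349} = - \frac{1806471}{873994} + \frac{-4 + \left(-488\right)^{2}}{-3185349} = \left(-1806471\right) \frac{1}{873994} + \left(-4 + 238144\right) \left(- \frac{1}{3185349}\right) = - \frac{1806471}{873994} + 238140 \left(- \frac{1}{3185349}\right) = - \frac{1806471}{873994} - \frac{79380}{1061783} = - \frac{1987457841513}{927991971302}$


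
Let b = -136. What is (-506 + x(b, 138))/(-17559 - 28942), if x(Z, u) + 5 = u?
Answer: 373/46501 ≈ 0.0080213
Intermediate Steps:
x(Z, u) = -5 + u
(-506 + x(b, 138))/(-17559 - 28942) = (-506 + (-5 + 138))/(-17559 - 28942) = (-506 + 133)/(-46501) = -373*(-1/46501) = 373/46501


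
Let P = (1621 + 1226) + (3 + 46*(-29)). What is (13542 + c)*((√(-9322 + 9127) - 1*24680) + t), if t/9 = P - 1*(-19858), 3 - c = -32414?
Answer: 7706680874 + 45959*I*√195 ≈ 7.7067e+9 + 6.4178e+5*I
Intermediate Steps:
c = 32417 (c = 3 - 1*(-32414) = 3 + 32414 = 32417)
P = 1516 (P = 2847 + (3 - 1334) = 2847 - 1331 = 1516)
t = 192366 (t = 9*(1516 - 1*(-19858)) = 9*(1516 + 19858) = 9*21374 = 192366)
(13542 + c)*((√(-9322 + 9127) - 1*24680) + t) = (13542 + 32417)*((√(-9322 + 9127) - 1*24680) + 192366) = 45959*((√(-195) - 24680) + 192366) = 45959*((I*√195 - 24680) + 192366) = 45959*((-24680 + I*√195) + 192366) = 45959*(167686 + I*√195) = 7706680874 + 45959*I*√195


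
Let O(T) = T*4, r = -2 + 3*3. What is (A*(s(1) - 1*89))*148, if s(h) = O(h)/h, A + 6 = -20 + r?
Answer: 239020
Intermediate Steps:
r = 7 (r = -2 + 9 = 7)
O(T) = 4*T
A = -19 (A = -6 + (-20 + 7) = -6 - 13 = -19)
s(h) = 4 (s(h) = (4*h)/h = 4)
(A*(s(1) - 1*89))*148 = -19*(4 - 1*89)*148 = -19*(4 - 89)*148 = -19*(-85)*148 = 1615*148 = 239020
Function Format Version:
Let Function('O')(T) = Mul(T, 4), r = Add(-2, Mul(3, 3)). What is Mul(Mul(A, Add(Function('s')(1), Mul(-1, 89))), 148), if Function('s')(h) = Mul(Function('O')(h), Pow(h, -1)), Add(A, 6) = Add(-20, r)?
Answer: 239020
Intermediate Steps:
r = 7 (r = Add(-2, 9) = 7)
Function('O')(T) = Mul(4, T)
A = -19 (A = Add(-6, Add(-20, 7)) = Add(-6, -13) = -19)
Function('s')(h) = 4 (Function('s')(h) = Mul(Mul(4, h), Pow(h, -1)) = 4)
Mul(Mul(A, Add(Function('s')(1), Mul(-1, 89))), 148) = Mul(Mul(-19, Add(4, Mul(-1, 89))), 148) = Mul(Mul(-19, Add(4, -89)), 148) = Mul(Mul(-19, -85), 148) = Mul(1615, 148) = 239020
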